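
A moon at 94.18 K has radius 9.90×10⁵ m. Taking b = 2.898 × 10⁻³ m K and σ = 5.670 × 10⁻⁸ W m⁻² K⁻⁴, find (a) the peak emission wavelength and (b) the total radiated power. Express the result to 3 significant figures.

(a) λ_max = b/T = 2.898×10⁻³/94.18 = 3.077×10⁻⁵ m = 30.8 μm.
Surface area A = 4πR² = 4π(9.90×10⁵ m)² = 1.23163×10¹³ m².
(b) P = σAT⁴ = 5.670×10⁻⁸×1.23163×10¹³×(94.18)⁴ = 5.49×10¹³ W.

λ_max ≈ 30.8 μm; P ≈ 5.49×10¹³ W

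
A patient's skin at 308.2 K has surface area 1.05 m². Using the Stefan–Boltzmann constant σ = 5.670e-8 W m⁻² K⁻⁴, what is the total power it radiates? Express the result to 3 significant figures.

P ≈ 537 W

Area A = 1.05 m².
P = σAT⁴ = 5.670×10⁻⁸ × 1.05 × (308.2)⁴ = 537 W.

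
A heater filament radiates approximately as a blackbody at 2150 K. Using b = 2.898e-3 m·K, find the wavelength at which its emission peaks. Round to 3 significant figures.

λ_max ≈ 1.35×10³ nm

Wien's displacement law: λ_max = b/T = (2.898×10⁻³ m·K)/(2150 K) = 1.348×10⁻⁶ m.
That is 1.35×10³ nm, in the infrared range.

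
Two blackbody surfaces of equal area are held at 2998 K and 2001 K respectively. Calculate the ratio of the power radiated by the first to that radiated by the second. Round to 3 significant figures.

P₁/P₂ ≈ 5.04

With equal areas, P₁/P₂ = (T₁/T₂)⁴ = (2998/2001)⁴ = 5.04.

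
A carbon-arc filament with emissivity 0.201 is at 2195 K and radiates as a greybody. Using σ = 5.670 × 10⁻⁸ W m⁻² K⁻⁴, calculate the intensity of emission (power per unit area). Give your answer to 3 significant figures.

I ≈ 2.65×10⁵ W/m²

Stefan–Boltzmann: I = εσT⁴ = 0.201 × 5.670×10⁻⁸ × (2195)⁴ = 2.65×10⁵ W/m².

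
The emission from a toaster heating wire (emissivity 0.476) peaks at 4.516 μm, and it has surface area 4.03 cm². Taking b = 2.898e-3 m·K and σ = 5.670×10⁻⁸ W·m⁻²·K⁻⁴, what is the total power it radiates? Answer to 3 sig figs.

P ≈ 1.84 W

Wien's law: T = b/λ_max = 2.898×10⁻³/4.516×10⁻⁶ = 641.718 K.
Area A = 4.03 cm² = 4.03×10⁻⁴ m².
Then P = εσAT⁴ = 0.476×5.670×10⁻⁸×4.03×10⁻⁴×(641.718)⁴ = 1.84 W.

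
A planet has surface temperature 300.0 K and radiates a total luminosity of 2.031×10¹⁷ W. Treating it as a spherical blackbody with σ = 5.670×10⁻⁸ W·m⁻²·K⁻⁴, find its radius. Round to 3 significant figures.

R ≈ 5.93×10⁶ m

L = 4πR²σT⁴ ⇒ R = √(L/(4πσT⁴)).
σT⁴ = 459.270 W/m², so R = √(2.031×10¹⁷/(4π×459.270)) = 5.93×10⁶ m.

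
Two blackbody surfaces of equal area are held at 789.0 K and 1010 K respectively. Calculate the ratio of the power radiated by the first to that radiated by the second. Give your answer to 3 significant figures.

P₁/P₂ ≈ 0.372

With equal areas, P₁/P₂ = (T₁/T₂)⁴ = (789.0/1010)⁴ = 0.372.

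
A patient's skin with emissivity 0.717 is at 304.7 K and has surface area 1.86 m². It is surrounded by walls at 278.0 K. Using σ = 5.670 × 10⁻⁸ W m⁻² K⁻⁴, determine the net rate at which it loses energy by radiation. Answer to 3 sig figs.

Area A = 1.86 m².
Net radiated power P_net = εσA(T⁴ − T₀⁴) = 0.717×5.670×10⁻⁸×1.86×(304.7⁴ − 278.0⁴).
T⁴ − T₀⁴ = 8.61965×10⁹ − 5.97282×10⁹ = 2.64683×10⁹ K⁴, so P_net = 200 W.

Net loss ≈ 200 W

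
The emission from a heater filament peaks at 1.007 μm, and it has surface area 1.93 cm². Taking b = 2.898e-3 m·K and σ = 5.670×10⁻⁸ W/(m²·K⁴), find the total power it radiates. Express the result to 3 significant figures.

P ≈ 751 W

Wien's law: T = b/λ_max = 2.898×10⁻³/1.007×10⁻⁶ = 2877.86 K.
Area A = 1.93 cm² = 1.93×10⁻⁴ m².
Then P = σAT⁴ = 5.670×10⁻⁸×1.93×10⁻⁴×(2877.86)⁴ = 751 W.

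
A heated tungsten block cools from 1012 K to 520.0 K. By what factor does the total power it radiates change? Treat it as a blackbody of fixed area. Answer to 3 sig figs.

P ∝ T⁴, so P₂/P₁ = (T₂/T₁)⁴ = (520.0/1012)⁴ = (0.513834)⁴ = 0.0697.

P₂/P₁ ≈ 0.0697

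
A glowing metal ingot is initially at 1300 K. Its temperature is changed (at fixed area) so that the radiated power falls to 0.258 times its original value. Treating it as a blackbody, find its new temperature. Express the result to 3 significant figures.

P ∝ T⁴, so T₂/T₁ = (P₂/P₁)^(1/4) = (0.258)^(1/4) = 0.712697.
T₂ = 1300 × 0.712697 = 927 K.

T₂ ≈ 927 K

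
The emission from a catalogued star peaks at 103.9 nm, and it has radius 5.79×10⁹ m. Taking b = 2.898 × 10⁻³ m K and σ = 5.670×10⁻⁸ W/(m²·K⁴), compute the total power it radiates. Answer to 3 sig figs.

Wien's law: T = b/λ_max = 2.898×10⁻³/1.039×10⁻⁷ = 27892.2 K.
Surface area A = 4πR² = 4π(5.79×10⁹ m)² = 4.21276×10²⁰ m².
Then P = σAT⁴ = 5.670×10⁻⁸×4.21276×10²⁰×(27892.2)⁴ = 1.45×10³¹ W.

P ≈ 1.45×10³¹ W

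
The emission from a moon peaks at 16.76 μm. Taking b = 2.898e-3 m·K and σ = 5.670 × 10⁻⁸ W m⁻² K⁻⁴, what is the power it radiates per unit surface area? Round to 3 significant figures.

I ≈ 50.7 W/m²

Wien's law: T = b/λ_max = 2.898×10⁻³/1.676×10⁻⁵ = 172.912 K.
Then I = σT⁴ = 5.670×10⁻⁸×(172.912)⁴ = 50.7 W/m².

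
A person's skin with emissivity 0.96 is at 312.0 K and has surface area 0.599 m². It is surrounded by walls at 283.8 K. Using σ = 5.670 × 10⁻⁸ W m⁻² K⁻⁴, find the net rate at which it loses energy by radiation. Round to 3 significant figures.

Area A = 0.599 m².
Net radiated power P_net = εσA(T⁴ − T₀⁴) = 0.96×5.670×10⁻⁸×0.599×(312.0⁴ − 283.8⁴).
T⁴ − T₀⁴ = 9.47585×10⁹ − 6.48708×10⁹ = 2.98877×10⁹ K⁴, so P_net = 97.4 W.

Net loss ≈ 97.4 W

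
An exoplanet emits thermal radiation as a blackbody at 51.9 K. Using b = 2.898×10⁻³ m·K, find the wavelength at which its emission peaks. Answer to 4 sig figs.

λ_max ≈ 55.84 μm

Wien's displacement law: λ_max = b/T = (2.898×10⁻³ m·K)/(51.9 K) = 5.5838×10⁻⁵ m.
That is 55.84 μm, in the infrared range.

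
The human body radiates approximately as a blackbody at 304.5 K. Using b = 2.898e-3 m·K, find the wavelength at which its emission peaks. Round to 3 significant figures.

Wien's displacement law: λ_max = b/T = (2.898×10⁻³ m·K)/(304.5 K) = 9.517×10⁻⁶ m.
That is 9.52 μm, in the infrared range.

λ_max ≈ 9.52 μm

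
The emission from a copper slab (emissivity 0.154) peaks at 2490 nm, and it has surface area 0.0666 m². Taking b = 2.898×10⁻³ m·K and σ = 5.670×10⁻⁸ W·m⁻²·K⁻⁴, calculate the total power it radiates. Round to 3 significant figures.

P ≈ 1.07×10³ W

Wien's law: T = b/λ_max = 2.898×10⁻³/2.490×10⁻⁶ = 1163.86 K.
Area A = 0.0666 m².
Then P = εσAT⁴ = 0.154×5.670×10⁻⁸×0.0666×(1163.86)⁴ = 1.07×10³ W.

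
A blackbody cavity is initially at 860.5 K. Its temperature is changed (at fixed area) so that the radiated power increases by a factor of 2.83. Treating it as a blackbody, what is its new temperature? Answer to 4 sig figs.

T₂ ≈ 1116 K

P ∝ T⁴, so T₂/T₁ = (P₂/P₁)^(1/4) = (2.83)^(1/4) = 1.29702.
T₂ = 860.5 × 1.29702 = 1116 K.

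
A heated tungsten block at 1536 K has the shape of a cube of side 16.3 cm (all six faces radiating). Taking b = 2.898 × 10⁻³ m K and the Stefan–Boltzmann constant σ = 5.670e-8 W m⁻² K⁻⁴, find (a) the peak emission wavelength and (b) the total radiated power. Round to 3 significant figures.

(a) λ_max = b/T = 2.898×10⁻³/1536 = 1.887×10⁻⁶ m = 1.89×10³ nm.
Area A = 6s² = 6×(0.163 m)² = 0.159414 m².
(b) P = σAT⁴ = 5.670×10⁻⁸×0.159414×(1536)⁴ = 5.03×10⁴ W.

λ_max ≈ 1.89×10³ nm; P ≈ 5.03×10⁴ W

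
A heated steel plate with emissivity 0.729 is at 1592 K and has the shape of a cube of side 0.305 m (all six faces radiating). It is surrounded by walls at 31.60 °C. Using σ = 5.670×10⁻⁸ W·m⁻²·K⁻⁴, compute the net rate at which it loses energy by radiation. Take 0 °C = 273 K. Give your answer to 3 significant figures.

Surroundings: T = 31.60 °C + 273 = 304.60 K.
Area A = 6s² = 6×(0.305 m)² = 0.55815 m².
Net radiated power P_net = εσA(T⁴ − T₀⁴) = 0.729×5.670×10⁻⁸×0.55815×(1592⁴ − 304.60⁴).
T⁴ − T₀⁴ = 6.42351×10¹² − 8.60834×10⁹ = 6.41490×10¹² K⁴, so P_net = 1.48×10⁵ W.

Net loss ≈ 1.48×10⁵ W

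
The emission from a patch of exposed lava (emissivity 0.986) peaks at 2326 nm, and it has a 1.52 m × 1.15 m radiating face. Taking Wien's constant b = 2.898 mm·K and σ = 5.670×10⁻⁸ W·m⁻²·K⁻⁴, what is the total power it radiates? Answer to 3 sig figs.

Wien's law: T = b/λ_max = 2.898×10⁻³/2.326×10⁻⁶ = 1245.92 K.
Area A = 1.52 × 1.15 = 1.748 m².
Then P = εσAT⁴ = 0.986×5.670×10⁻⁸×1.748×(1245.92)⁴ = 2.35×10⁵ W.

P ≈ 2.35×10⁵ W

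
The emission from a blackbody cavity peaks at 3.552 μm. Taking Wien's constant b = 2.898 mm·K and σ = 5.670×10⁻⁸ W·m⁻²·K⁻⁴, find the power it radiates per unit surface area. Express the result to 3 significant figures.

Wien's law: T = b/λ_max = 2.898×10⁻³/3.552×10⁻⁶ = 815.878 K.
Then I = σT⁴ = 5.670×10⁻⁸×(815.878)⁴ = 2.51×10⁴ W/m².

I ≈ 2.51×10⁴ W/m²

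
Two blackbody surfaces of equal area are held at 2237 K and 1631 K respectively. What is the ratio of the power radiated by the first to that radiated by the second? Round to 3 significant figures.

P₁/P₂ ≈ 3.54

With equal areas, P₁/P₂ = (T₁/T₂)⁴ = (2237/1631)⁴ = 3.54.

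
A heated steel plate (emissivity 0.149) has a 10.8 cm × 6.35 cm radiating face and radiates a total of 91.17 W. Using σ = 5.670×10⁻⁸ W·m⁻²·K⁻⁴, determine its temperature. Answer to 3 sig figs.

Area A = 0.108 × 0.0635 = 6.858×10⁻³ m².
P = εσAT⁴ ⇒ T = (P/(εσA))^(1/4) = (91.17/(0.149×5.670×10⁻⁸×6.858×10⁻³))^(1/4) = 1.12×10³ K.

T ≈ 1.12×10³ K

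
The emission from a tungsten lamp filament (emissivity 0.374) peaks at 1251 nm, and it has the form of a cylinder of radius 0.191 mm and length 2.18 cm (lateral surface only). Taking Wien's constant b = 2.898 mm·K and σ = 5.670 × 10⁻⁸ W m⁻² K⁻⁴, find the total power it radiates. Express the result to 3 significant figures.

P ≈ 16.0 W

Wien's law: T = b/λ_max = 2.898×10⁻³/1.251×10⁻⁶ = 2316.55 K.
Lateral area A = 2πrL = 2π×1.91×10⁻⁴×0.0218 = 2.61619×10⁻⁵ m².
Then P = εσAT⁴ = 0.374×5.670×10⁻⁸×2.61619×10⁻⁵×(2316.55)⁴ = 16.0 W.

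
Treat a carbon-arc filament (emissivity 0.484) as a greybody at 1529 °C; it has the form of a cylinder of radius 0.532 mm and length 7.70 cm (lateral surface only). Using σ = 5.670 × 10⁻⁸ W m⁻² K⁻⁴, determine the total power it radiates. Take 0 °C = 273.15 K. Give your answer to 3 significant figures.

T = 1529 °C + 273.15 = 1802.15 K.
Lateral area A = 2πrL = 2π×5.32×10⁻⁴×0.0770 = 2.57384×10⁻⁴ m².
P = εσAT⁴ = 0.484 × 5.670×10⁻⁸ × 2.57384×10⁻⁴ × (1802.15)⁴ = 74.5 W.

P ≈ 74.5 W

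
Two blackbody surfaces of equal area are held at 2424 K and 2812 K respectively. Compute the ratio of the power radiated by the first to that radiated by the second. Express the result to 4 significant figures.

P₁/P₂ ≈ 0.5522

With equal areas, P₁/P₂ = (T₁/T₂)⁴ = (2424/2812)⁴ = 0.5522.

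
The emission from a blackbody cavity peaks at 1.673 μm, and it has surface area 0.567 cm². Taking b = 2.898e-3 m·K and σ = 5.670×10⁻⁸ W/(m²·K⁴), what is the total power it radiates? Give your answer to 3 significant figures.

Wien's law: T = b/λ_max = 2.898×10⁻³/1.673×10⁻⁶ = 1732.22 K.
Area A = 0.567 cm² = 5.67×10⁻⁵ m².
Then P = σAT⁴ = 5.670×10⁻⁸×5.67×10⁻⁵×(1732.22)⁴ = 28.9 W.

P ≈ 28.9 W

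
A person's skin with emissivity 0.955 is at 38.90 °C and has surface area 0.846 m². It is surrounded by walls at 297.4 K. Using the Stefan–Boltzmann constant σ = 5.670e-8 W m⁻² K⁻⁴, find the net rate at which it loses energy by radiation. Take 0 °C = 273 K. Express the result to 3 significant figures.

Net loss ≈ 75.2 W

T = 38.90 °C + 273 = 311.90 K.
Area A = 0.846 m².
Net radiated power P_net = εσA(T⁴ − T₀⁴) = 0.955×5.670×10⁻⁸×0.846×(311.90⁴ − 297.4⁴).
T⁴ − T₀⁴ = 9.46371×10⁹ − 7.82283×10⁹ = 1.64088×10⁹ K⁴, so P_net = 75.2 W.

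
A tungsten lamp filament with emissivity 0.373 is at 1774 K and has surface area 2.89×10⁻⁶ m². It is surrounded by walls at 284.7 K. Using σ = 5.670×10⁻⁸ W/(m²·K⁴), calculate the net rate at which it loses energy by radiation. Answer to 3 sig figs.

Area A = 2.89×10⁻⁶ m².
Net radiated power P_net = εσA(T⁴ − T₀⁴) = 0.373×5.670×10⁻⁸×2.89×10⁻⁶×(1774⁴ − 284.7⁴).
T⁴ − T₀⁴ = 9.90409×10¹² − 6.56977×10⁹ = 9.89752×10¹² K⁴, so P_net = 0.605 W.

Net loss ≈ 0.605 W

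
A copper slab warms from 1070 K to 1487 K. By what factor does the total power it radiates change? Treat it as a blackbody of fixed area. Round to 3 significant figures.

P ∝ T⁴, so P₂/P₁ = (T₂/T₁)⁴ = (1487/1070)⁴ = (1.38972)⁴ = 3.73.

P₂/P₁ ≈ 3.73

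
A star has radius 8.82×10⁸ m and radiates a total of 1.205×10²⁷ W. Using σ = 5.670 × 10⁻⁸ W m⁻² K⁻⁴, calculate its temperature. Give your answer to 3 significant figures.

Surface area A = 4πR² = 4π(8.82×10⁸ m)² = 9.77568×10¹⁸ m².
P = σAT⁴ ⇒ T = (P/(σA))^(1/4) = (1.205×10²⁷/(5.670×10⁻⁸×9.77568×10¹⁸))^(1/4) = 6.83×10³ K.

T ≈ 6.83×10³ K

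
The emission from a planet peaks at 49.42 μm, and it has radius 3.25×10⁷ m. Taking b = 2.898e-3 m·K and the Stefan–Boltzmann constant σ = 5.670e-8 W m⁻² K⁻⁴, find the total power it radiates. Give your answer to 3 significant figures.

Wien's law: T = b/λ_max = 2.898×10⁻³/4.942×10⁻⁵ = 58.6402 K.
Surface area A = 4πR² = 4π(3.25×10⁷ m)² = 1.32732×10¹⁶ m².
Then P = σAT⁴ = 5.670×10⁻⁸×1.32732×10¹⁶×(58.6402)⁴ = 8.90×10¹⁵ W.

P ≈ 8.90×10¹⁵ W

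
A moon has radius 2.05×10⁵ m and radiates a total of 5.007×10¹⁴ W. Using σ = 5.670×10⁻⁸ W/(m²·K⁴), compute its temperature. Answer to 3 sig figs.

Surface area A = 4πR² = 4π(2.05×10⁵ m)² = 5.28102×10¹¹ m².
P = σAT⁴ ⇒ T = (P/(σA))^(1/4) = (5.007×10¹⁴/(5.670×10⁻⁸×5.28102×10¹¹))^(1/4) = 360 K.

T ≈ 360 K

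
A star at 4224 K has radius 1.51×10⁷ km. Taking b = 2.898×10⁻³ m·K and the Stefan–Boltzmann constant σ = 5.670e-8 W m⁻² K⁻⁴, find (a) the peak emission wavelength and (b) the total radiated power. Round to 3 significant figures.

λ_max ≈ 0.686 μm; P ≈ 5.17×10²⁸ W

(a) λ_max = b/T = 2.898×10⁻³/4224 = 6.861×10⁻⁷ m = 0.686 μm.
Surface area A = 4πR² = 4π(1.51×10¹⁰ m)² = 2.86526×10²¹ m².
(b) P = σAT⁴ = 5.670×10⁻⁸×2.86526×10²¹×(4224)⁴ = 5.17×10²⁸ W.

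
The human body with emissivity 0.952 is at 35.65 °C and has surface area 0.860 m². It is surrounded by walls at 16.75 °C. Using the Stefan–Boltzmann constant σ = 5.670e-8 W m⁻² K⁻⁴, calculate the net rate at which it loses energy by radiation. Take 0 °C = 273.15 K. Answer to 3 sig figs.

Net loss ≈ 94.2 W

T = 35.65 °C + 273.15 = 308.80 K.
Surroundings: T = 16.75 °C + 273.15 = 289.90 K.
Area A = 0.860 m².
Net radiated power P_net = εσA(T⁴ − T₀⁴) = 0.952×5.670×10⁻⁸×0.860×(308.80⁴ − 289.90⁴).
T⁴ − T₀⁴ = 9.09304×10⁹ − 7.06306×10⁹ = 2.02998×10⁹ K⁴, so P_net = 94.2 W.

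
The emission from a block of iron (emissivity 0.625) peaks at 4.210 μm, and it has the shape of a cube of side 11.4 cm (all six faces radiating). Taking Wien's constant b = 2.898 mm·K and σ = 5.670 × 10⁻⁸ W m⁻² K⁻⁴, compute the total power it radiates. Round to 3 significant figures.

P ≈ 620 W

Wien's law: T = b/λ_max = 2.898×10⁻³/4.210×10⁻⁶ = 688.361 K.
Area A = 6s² = 6×(0.114 m)² = 0.077976 m².
Then P = εσAT⁴ = 0.625×5.670×10⁻⁸×0.077976×(688.361)⁴ = 620 W.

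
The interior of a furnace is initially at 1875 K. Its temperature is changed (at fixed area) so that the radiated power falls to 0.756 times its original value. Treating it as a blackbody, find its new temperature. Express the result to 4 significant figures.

P ∝ T⁴, so T₂/T₁ = (P₂/P₁)^(1/4) = (0.756)^(1/4) = 0.932461.
T₂ = 1875 × 0.932461 = 1748 K.

T₂ ≈ 1748 K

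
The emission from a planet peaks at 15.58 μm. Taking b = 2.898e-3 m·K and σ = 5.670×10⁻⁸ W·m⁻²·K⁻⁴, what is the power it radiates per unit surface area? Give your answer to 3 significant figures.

Wien's law: T = b/λ_max = 2.898×10⁻³/1.558×10⁻⁵ = 186.008 K.
Then I = σT⁴ = 5.670×10⁻⁸×(186.008)⁴ = 67.9 W/m².

I ≈ 67.9 W/m²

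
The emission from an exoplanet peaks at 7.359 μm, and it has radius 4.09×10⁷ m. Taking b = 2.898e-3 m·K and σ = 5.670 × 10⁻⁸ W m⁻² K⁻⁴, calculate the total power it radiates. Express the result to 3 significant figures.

Wien's law: T = b/λ_max = 2.898×10⁻³/7.359×10⁻⁶ = 393.804 K.
Surface area A = 4πR² = 4π(4.09×10⁷ m)² = 2.10212×10¹⁶ m².
Then P = σAT⁴ = 5.670×10⁻⁸×2.10212×10¹⁶×(393.804)⁴ = 2.87×10¹⁹ W.

P ≈ 2.87×10¹⁹ W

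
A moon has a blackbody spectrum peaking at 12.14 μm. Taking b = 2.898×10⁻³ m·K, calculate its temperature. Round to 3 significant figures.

T ≈ 239 K

Wien's law gives T = b/λ_max = (2.898×10⁻³ m·K)/(1.214×10⁻⁵ m) = 239 K.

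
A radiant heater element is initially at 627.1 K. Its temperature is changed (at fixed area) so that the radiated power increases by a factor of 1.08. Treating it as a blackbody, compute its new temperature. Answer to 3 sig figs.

P ∝ T⁴, so T₂/T₁ = (P₂/P₁)^(1/4) = (1.08)^(1/4) = 1.01943.
T₂ = 627.1 × 1.01943 = 639 K.

T₂ ≈ 639 K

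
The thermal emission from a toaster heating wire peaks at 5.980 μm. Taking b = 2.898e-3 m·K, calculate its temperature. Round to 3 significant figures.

T ≈ 485 K

Wien's law gives T = b/λ_max = (2.898×10⁻³ m·K)/(5.980×10⁻⁶ m) = 485 K.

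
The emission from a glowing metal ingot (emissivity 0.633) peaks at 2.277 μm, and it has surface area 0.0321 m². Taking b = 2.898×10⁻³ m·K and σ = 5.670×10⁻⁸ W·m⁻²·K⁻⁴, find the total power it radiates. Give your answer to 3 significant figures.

P ≈ 3.02×10³ W

Wien's law: T = b/λ_max = 2.898×10⁻³/2.277×10⁻⁶ = 1272.73 K.
Area A = 0.0321 m².
Then P = εσAT⁴ = 0.633×5.670×10⁻⁸×0.0321×(1272.73)⁴ = 3.02×10³ W.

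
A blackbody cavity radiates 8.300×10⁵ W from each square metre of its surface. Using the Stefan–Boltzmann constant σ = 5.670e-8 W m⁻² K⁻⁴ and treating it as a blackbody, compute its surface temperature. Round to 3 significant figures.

T ≈ 1.96×10³ K

I = σT⁴, so T = (I/σ)^(1/4) = (8.300×10⁵/(5.670×10⁻⁸))^(1/4) = 1.96×10³ K.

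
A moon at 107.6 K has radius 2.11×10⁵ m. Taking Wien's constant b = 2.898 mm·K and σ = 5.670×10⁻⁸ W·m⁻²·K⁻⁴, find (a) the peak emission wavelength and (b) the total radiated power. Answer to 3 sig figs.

λ_max ≈ 26.9 μm; P ≈ 4.25×10¹² W

(a) λ_max = b/T = 2.898×10⁻³/107.6 = 2.693×10⁻⁵ m = 26.9 μm.
Surface area A = 4πR² = 4π(2.11×10⁵ m)² = 5.59467×10¹¹ m².
(b) P = σAT⁴ = 5.670×10⁻⁸×5.59467×10¹¹×(107.6)⁴ = 4.25×10¹² W.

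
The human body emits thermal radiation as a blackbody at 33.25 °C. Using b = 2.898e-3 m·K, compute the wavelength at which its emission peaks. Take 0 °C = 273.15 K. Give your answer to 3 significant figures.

T = 33.25 °C + 273.15 = 306.40 K.
Wien's displacement law: λ_max = b/T = (2.898×10⁻³ m·K)/(306.40 K) = 9.458×10⁻⁶ m.
That is 9.46 μm, in the infrared range.

λ_max ≈ 9.46 μm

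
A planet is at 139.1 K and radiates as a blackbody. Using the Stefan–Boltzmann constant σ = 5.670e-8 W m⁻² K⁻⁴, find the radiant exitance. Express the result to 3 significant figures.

Stefan–Boltzmann: I = σT⁴ = 5.670×10⁻⁸ × (139.1)⁴ = 21.2 W/m².

I ≈ 21.2 W/m²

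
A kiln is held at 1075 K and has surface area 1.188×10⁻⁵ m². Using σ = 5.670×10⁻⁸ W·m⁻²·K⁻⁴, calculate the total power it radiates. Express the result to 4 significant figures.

Area A = 1.188×10⁻⁵ m².
P = σAT⁴ = 5.670×10⁻⁸ × 1.188×10⁻⁵ × (1075)⁴ = 0.8996 W.

P ≈ 0.8996 W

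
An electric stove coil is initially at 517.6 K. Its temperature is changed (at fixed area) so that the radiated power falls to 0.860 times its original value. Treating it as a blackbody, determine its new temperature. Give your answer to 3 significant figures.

P ∝ T⁴, so T₂/T₁ = (P₂/P₁)^(1/4) = (0.860)^(1/4) = 0.962996.
T₂ = 517.6 × 0.962996 = 498 K.

T₂ ≈ 498 K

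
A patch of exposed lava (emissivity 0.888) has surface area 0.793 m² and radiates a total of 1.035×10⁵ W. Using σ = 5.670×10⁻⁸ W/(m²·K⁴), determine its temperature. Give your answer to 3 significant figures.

T ≈ 1.27×10³ K

Area A = 0.793 m².
P = εσAT⁴ ⇒ T = (P/(εσA))^(1/4) = (1.035×10⁵/(0.888×5.670×10⁻⁸×0.793))^(1/4) = 1.27×10³ K.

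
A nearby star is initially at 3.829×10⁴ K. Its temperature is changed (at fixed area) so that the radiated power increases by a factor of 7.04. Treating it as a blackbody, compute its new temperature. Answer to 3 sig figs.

T₂ ≈ 6.24×10⁴ K

P ∝ T⁴, so T₂/T₁ = (P₂/P₁)^(1/4) = (7.04)^(1/4) = 1.62890.
T₂ = 3.829×10⁴ × 1.62890 = 6.24×10⁴ K.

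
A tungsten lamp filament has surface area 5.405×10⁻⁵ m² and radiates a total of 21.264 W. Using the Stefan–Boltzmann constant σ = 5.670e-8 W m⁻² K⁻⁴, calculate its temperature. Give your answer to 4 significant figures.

Area A = 5.405×10⁻⁵ m².
P = σAT⁴ ⇒ T = (P/(σA))^(1/4) = (21.264/(5.670×10⁻⁸×5.405×10⁻⁵))^(1/4) = 1623 K.

T ≈ 1623 K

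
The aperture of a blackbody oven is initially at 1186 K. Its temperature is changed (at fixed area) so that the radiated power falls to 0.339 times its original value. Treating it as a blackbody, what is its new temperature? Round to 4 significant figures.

P ∝ T⁴, so T₂/T₁ = (P₂/P₁)^(1/4) = (0.339)^(1/4) = 0.763045.
T₂ = 1186 × 0.763045 = 905.0 K.

T₂ ≈ 905.0 K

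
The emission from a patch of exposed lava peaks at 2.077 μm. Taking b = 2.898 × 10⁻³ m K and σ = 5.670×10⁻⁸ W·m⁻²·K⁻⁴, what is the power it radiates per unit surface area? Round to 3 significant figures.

I ≈ 2.15×10⁵ W/m²

Wien's law: T = b/λ_max = 2.898×10⁻³/2.077×10⁻⁶ = 1395.28 K.
Then I = σT⁴ = 5.670×10⁻⁸×(1395.28)⁴ = 2.15×10⁵ W/m².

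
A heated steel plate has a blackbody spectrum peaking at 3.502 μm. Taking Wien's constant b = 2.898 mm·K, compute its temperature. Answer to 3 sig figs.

T ≈ 828 K

Wien's law gives T = b/λ_max = (2.898×10⁻³ m·K)/(3.502×10⁻⁶ m) = 828 K.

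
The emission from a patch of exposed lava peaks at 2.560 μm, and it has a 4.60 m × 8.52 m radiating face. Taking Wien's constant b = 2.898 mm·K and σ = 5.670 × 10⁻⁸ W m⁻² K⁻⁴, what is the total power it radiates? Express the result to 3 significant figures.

P ≈ 3.65×10⁶ W

Wien's law: T = b/λ_max = 2.898×10⁻³/2.560×10⁻⁶ = 1132.03 K.
Area A = 4.60 × 8.52 = 39.192 m².
Then P = σAT⁴ = 5.670×10⁻⁸×39.192×(1132.03)⁴ = 3.65×10⁶ W.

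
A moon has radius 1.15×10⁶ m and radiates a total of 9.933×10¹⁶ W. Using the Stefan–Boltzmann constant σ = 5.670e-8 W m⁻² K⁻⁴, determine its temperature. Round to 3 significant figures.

Surface area A = 4πR² = 4π(1.15×10⁶ m)² = 1.66190×10¹³ m².
P = σAT⁴ ⇒ T = (P/(σA))^(1/4) = (9.933×10¹⁶/(5.670×10⁻⁸×1.66190×10¹³))^(1/4) = 570 K.

T ≈ 570 K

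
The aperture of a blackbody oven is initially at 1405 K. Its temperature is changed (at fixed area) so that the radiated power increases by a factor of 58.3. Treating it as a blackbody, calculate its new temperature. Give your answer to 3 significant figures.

T₂ ≈ 3.88×10³ K

P ∝ T⁴, so T₂/T₁ = (P₂/P₁)^(1/4) = (58.3)^(1/4) = 2.76323.
T₂ = 1405 × 2.76323 = 3.88×10³ K.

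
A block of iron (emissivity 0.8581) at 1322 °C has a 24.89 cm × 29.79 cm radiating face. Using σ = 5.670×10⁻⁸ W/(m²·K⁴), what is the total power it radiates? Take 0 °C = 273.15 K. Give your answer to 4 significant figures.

P ≈ 2.336×10⁴ W

T = 1322 °C + 273.15 = 1595.15 K.
Area A = 0.2489 × 0.2979 = 0.0741473 m².
P = εσAT⁴ = 0.8581 × 5.670×10⁻⁸ × 0.0741473 × (1595.15)⁴ = 2.336×10⁴ W.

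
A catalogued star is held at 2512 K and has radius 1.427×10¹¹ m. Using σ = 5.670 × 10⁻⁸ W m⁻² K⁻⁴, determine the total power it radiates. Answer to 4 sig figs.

Surface area A = 4πR² = 4π(1.427×10¹¹ m)² = 2.55893×10²³ m².
P = σAT⁴ = 5.670×10⁻⁸ × 2.55893×10²³ × (2512)⁴ = 5.777×10²⁹ W.

P ≈ 5.777×10²⁹ W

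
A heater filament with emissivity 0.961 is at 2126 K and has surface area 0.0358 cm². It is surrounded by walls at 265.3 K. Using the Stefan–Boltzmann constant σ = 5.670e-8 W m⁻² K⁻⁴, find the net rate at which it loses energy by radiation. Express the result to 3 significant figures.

Net loss ≈ 3.98 W

Area A = 0.0358 cm² = 3.58×10⁻⁶ m².
Net radiated power P_net = εσA(T⁴ − T₀⁴) = 0.961×5.670×10⁻⁸×3.58×10⁻⁶×(2126⁴ − 265.3⁴).
T⁴ − T₀⁴ = 2.04293×10¹³ − 4.95392×10⁹ = 2.04243×10¹³ K⁴, so P_net = 3.98 W.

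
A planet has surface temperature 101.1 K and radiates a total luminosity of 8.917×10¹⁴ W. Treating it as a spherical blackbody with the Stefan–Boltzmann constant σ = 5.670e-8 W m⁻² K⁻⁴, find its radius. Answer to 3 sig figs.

L = 4πR²σT⁴ ⇒ R = √(L/(4πσT⁴)).
σT⁴ = 5.92363 W/m², so R = √(8.917×10¹⁴/(4π×5.92363)) = 3.46×10⁶ m.

R ≈ 3.46×10⁶ m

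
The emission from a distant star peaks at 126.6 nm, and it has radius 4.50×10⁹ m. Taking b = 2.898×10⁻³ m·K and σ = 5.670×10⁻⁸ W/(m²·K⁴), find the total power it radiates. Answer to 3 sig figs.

Wien's law: T = b/λ_max = 2.898×10⁻³/1.266×10⁻⁷ = 22891.0 K.
Surface area A = 4πR² = 4π(4.50×10⁹ m)² = 2.54469×10²⁰ m².
Then P = σAT⁴ = 5.670×10⁻⁸×2.54469×10²⁰×(22891.0)⁴ = 3.96×10³⁰ W.

P ≈ 3.96×10³⁰ W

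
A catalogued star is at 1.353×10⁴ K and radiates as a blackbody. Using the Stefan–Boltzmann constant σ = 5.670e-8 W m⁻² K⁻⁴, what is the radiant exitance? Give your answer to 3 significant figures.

I ≈ 1.90×10⁹ W/m²

Stefan–Boltzmann: I = σT⁴ = 5.670×10⁻⁸ × (1.353×10⁴)⁴ = 1.90×10⁹ W/m².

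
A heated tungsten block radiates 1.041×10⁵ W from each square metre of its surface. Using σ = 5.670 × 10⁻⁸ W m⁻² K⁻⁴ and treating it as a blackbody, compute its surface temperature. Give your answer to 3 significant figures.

T ≈ 1.16×10³ K

I = σT⁴, so T = (I/σ)^(1/4) = (1.041×10⁵/(5.670×10⁻⁸))^(1/4) = 1.16×10³ K.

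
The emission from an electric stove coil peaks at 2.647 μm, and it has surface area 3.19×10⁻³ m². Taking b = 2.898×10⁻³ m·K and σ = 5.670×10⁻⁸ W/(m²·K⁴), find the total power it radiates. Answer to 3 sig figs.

P ≈ 260 W

Wien's law: T = b/λ_max = 2.898×10⁻³/2.647×10⁻⁶ = 1094.82 K.
Area A = 3.19×10⁻³ m².
Then P = σAT⁴ = 5.670×10⁻⁸×3.19×10⁻³×(1094.82)⁴ = 260 W.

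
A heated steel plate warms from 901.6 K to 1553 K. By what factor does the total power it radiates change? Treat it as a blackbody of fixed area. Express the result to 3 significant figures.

P ∝ T⁴, so P₂/P₁ = (T₂/T₁)⁴ = (1553/901.6)⁴ = (1.72249)⁴ = 8.80.

P₂/P₁ ≈ 8.80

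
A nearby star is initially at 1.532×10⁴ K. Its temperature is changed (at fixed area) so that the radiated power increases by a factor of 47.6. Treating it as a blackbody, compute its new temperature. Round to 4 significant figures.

T₂ ≈ 4.024×10⁴ K

P ∝ T⁴, so T₂/T₁ = (P₂/P₁)^(1/4) = (47.6)^(1/4) = 2.62665.
T₂ = 1.532×10⁴ × 2.62665 = 4.024×10⁴ K.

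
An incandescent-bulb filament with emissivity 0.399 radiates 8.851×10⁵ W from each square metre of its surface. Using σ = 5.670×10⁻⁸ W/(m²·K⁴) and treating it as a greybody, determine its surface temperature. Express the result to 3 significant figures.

T ≈ 2.50×10³ K

I = εσT⁴, so T = (I/εσ)^(1/4) = (8.851×10⁵/(0.399×5.670×10⁻⁸))^(1/4) = 2.50×10³ K.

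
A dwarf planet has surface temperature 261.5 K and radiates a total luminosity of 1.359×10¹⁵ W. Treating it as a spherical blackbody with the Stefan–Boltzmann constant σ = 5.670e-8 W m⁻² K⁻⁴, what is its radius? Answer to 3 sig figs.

L = 4πR²σT⁴ ⇒ R = √(L/(4πσT⁴)).
σT⁴ = 265.137 W/m², so R = √(1.359×10¹⁵/(4π×265.137)) = 6.39×10⁵ m.

R ≈ 6.39×10⁵ m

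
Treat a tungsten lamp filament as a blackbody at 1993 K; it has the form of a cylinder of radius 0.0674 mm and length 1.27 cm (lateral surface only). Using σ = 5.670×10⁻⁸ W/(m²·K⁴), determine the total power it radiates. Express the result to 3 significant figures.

Lateral area A = 2πrL = 2π×6.74×10⁻⁵×0.0127 = 5.37828×10⁻⁶ m².
P = σAT⁴ = 5.670×10⁻⁸ × 5.37828×10⁻⁶ × (1993)⁴ = 4.81 W.

P ≈ 4.81 W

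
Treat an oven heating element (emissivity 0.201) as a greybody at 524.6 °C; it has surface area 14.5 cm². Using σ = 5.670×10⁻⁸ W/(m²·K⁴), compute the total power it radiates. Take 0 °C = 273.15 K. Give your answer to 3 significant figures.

P ≈ 6.69 W

T = 524.6 °C + 273.15 = 797.75 K.
Area A = 14.5 cm² = 1.45×10⁻³ m².
P = εσAT⁴ = 0.201 × 5.670×10⁻⁸ × 1.45×10⁻³ × (797.75)⁴ = 6.69 W.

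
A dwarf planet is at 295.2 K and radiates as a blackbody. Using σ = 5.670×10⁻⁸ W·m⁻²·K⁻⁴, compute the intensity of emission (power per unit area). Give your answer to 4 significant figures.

Stefan–Boltzmann: I = σT⁴ = 5.670×10⁻⁸ × (295.2)⁴ = 430.6 W/m².

I ≈ 430.6 W/m²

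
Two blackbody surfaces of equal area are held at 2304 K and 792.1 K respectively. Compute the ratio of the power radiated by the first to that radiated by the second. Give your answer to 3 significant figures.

P₁/P₂ ≈ 71.6

With equal areas, P₁/P₂ = (T₁/T₂)⁴ = (2304/792.1)⁴ = 71.6.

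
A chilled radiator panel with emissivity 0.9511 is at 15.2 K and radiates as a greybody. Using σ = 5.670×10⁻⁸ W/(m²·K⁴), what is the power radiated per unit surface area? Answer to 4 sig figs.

Stefan–Boltzmann: I = εσT⁴ = 0.9511 × 5.670×10⁻⁸ × (15.2)⁴ = 2.879×10⁻³ W/m².

I ≈ 2.879×10⁻³ W/m²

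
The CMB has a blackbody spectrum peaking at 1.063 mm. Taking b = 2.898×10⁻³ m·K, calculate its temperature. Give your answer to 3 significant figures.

Wien's law gives T = b/λ_max = (2.898×10⁻³ m·K)/(1.063×10⁻³ m) = 2.73 K.

T ≈ 2.73 K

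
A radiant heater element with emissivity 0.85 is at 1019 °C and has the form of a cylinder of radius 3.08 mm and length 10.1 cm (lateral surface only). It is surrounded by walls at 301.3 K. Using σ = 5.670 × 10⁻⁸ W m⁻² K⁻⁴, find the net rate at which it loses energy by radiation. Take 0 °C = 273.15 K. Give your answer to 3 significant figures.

T = 1019 °C + 273.15 = 1292.15 K.
Lateral area A = 2πrL = 2π×3.08×10⁻³×0.101 = 1.95457×10⁻³ m².
Net radiated power P_net = εσA(T⁴ − T₀⁴) = 0.85×5.670×10⁻⁸×1.95457×10⁻³×(1292.15⁴ − 301.3⁴).
T⁴ − T₀⁴ = 2.78774×10¹² − 8.24132×10⁹ = 2.77950×10¹² K⁴, so P_net = 262 W.

Net loss ≈ 262 W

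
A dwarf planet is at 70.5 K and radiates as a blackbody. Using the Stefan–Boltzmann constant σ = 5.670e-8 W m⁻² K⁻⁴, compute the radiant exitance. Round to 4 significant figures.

I ≈ 1.401 W/m²

Stefan–Boltzmann: I = σT⁴ = 5.670×10⁻⁸ × (70.5)⁴ = 1.401 W/m².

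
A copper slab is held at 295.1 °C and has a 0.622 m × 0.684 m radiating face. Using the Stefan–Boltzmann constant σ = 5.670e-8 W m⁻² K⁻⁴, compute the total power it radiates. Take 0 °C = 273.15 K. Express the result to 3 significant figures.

P ≈ 2.52×10³ W

T = 295.1 °C + 273.15 = 568.25 K.
Area A = 0.622 × 0.684 = 0.425448 m².
P = σAT⁴ = 5.670×10⁻⁸ × 0.425448 × (568.25)⁴ = 2.52×10³ W.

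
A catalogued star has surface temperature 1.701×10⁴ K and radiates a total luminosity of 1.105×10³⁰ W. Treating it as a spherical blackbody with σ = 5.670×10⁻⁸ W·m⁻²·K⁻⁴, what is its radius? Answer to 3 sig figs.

R ≈ 4.30×10⁹ m

L = 4πR²σT⁴ ⇒ R = √(L/(4πσT⁴)).
σT⁴ = 4.74679×10⁹ W/m², so R = √(1.105×10³⁰/(4π×4.74679×10⁹)) = 4.30×10⁹ m.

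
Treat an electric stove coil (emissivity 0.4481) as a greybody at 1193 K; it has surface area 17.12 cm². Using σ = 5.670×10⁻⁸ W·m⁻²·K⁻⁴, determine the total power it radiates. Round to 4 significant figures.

P ≈ 88.11 W

Area A = 17.12 cm² = 1.712×10⁻³ m².
P = εσAT⁴ = 0.4481 × 5.670×10⁻⁸ × 1.712×10⁻³ × (1193)⁴ = 88.11 W.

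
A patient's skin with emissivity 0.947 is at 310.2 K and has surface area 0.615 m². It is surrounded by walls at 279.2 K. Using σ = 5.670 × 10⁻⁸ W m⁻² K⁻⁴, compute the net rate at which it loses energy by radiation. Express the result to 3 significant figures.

Net loss ≈ 105 W

Area A = 0.615 m².
Net radiated power P_net = εσA(T⁴ − T₀⁴) = 0.947×5.670×10⁻⁸×0.615×(310.2⁴ − 279.2⁴).
T⁴ − T₀⁴ = 9.25907×10⁹ − 6.07661×10⁹ = 3.18246×10⁹ K⁴, so P_net = 105 W.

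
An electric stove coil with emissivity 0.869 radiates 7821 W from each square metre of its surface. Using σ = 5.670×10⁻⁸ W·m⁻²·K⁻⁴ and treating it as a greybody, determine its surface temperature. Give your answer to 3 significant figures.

I = εσT⁴, so T = (I/εσ)^(1/4) = (7821/(0.869×5.670×10⁻⁸))^(1/4) = 631 K.

T ≈ 631 K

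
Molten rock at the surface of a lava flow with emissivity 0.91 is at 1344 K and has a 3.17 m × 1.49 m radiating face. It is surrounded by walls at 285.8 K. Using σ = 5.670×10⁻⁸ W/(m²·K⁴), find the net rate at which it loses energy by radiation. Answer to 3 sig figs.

Net loss ≈ 7.94×10⁵ W

Area A = 3.17 × 1.49 = 4.7233 m².
Net radiated power P_net = εσA(T⁴ − T₀⁴) = 0.91×5.670×10⁻⁸×4.7233×(1344⁴ − 285.8⁴).
T⁴ − T₀⁴ = 3.26285×10¹² − 6.67189×10⁹ = 3.25618×10¹² K⁴, so P_net = 7.94×10⁵ W.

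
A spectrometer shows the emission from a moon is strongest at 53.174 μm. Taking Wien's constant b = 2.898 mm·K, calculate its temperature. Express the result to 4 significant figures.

Wien's law gives T = b/λ_max = (2.898×10⁻³ m·K)/(5.3174×10⁻⁵ m) = 54.50 K.

T ≈ 54.50 K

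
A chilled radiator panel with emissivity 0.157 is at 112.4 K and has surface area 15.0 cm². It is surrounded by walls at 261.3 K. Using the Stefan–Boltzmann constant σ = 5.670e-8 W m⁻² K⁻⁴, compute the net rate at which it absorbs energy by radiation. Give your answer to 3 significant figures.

Net gain ≈ 0.0601 W

Area A = 15.0 cm² = 1.50×10⁻³ m².
Net radiated power P_net = εσA(T⁴ − T₀⁴) = 0.157×5.670×10⁻⁸×1.50×10⁻³×(112.4⁴ − 261.3⁴).
T⁴ − T₀⁴ = 1.59612×10⁸ − 4.66184×10⁹ = -4.50223×10⁹ K⁴, so P_net = -0.0601 W — negative, meaning a net gain of 0.0601 W.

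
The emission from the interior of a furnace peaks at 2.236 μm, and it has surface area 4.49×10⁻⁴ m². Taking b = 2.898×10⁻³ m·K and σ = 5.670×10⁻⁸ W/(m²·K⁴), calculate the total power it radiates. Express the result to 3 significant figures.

P ≈ 71.8 W

Wien's law: T = b/λ_max = 2.898×10⁻³/2.236×10⁻⁶ = 1296.06 K.
Area A = 4.49×10⁻⁴ m².
Then P = σAT⁴ = 5.670×10⁻⁸×4.49×10⁻⁴×(1296.06)⁴ = 71.8 W.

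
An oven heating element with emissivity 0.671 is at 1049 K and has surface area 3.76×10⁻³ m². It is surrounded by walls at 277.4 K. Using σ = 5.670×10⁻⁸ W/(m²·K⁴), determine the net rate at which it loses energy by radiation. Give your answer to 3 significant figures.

Area A = 3.76×10⁻³ m².
Net radiated power P_net = εσA(T⁴ − T₀⁴) = 0.671×5.670×10⁻⁸×3.76×10⁻³×(1049⁴ − 277.4⁴).
T⁴ − T₀⁴ = 1.21088×10¹² − 5.92142×10⁹ = 1.20496×10¹² K⁴, so P_net = 172 W.

Net loss ≈ 172 W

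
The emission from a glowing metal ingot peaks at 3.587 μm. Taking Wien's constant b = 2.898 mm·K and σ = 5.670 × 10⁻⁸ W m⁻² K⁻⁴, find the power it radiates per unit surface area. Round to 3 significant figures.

Wien's law: T = b/λ_max = 2.898×10⁻³/3.587×10⁻⁶ = 807.917 K.
Then I = σT⁴ = 5.670×10⁻⁸×(807.917)⁴ = 2.42×10⁴ W/m².

I ≈ 2.42×10⁴ W/m²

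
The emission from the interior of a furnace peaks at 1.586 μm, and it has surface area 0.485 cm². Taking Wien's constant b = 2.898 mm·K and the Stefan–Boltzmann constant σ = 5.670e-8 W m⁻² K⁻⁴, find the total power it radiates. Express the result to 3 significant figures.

P ≈ 30.7 W

Wien's law: T = b/λ_max = 2.898×10⁻³/1.586×10⁻⁶ = 1827.24 K.
Area A = 0.485 cm² = 4.85×10⁻⁵ m².
Then P = σAT⁴ = 5.670×10⁻⁸×4.85×10⁻⁵×(1827.24)⁴ = 30.7 W.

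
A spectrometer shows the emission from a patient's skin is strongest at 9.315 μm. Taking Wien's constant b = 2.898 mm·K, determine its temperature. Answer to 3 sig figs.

T ≈ 311 K

Wien's law gives T = b/λ_max = (2.898×10⁻³ m·K)/(9.315×10⁻⁶ m) = 311 K.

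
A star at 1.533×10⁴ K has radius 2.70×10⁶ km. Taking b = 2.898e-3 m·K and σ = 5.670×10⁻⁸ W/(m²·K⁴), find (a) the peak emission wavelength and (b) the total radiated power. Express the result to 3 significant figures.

(a) λ_max = b/T = 2.898×10⁻³/1.533×10⁴ = 1.890×10⁻⁷ m = 189 nm.
Surface area A = 4πR² = 4π(2.70×10⁹ m)² = 9.16088×10¹⁹ m².
(b) P = σAT⁴ = 5.670×10⁻⁸×9.16088×10¹⁹×(1.533×10⁴)⁴ = 2.87×10²⁹ W.

λ_max ≈ 189 nm; P ≈ 2.87×10²⁹ W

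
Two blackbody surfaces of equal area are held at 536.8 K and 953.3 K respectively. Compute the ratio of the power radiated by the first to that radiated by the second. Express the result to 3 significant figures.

With equal areas, P₁/P₂ = (T₁/T₂)⁴ = (536.8/953.3)⁴ = 0.101.

P₁/P₂ ≈ 0.101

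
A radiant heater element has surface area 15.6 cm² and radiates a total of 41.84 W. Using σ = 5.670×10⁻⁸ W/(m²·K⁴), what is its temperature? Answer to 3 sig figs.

Area A = 15.6 cm² = 1.56×10⁻³ m².
P = σAT⁴ ⇒ T = (P/(σA))^(1/4) = (41.84/(5.670×10⁻⁸×1.56×10⁻³))^(1/4) = 829 K.

T ≈ 829 K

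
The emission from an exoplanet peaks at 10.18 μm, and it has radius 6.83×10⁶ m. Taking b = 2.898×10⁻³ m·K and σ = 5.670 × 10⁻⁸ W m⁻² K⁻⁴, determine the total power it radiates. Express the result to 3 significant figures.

P ≈ 2.18×10¹⁷ W

Wien's law: T = b/λ_max = 2.898×10⁻³/1.018×10⁻⁵ = 284.676 K.
Surface area A = 4πR² = 4π(6.83×10⁶ m)² = 5.86207×10¹⁴ m².
Then P = σAT⁴ = 5.670×10⁻⁸×5.86207×10¹⁴×(284.676)⁴ = 2.18×10¹⁷ W.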